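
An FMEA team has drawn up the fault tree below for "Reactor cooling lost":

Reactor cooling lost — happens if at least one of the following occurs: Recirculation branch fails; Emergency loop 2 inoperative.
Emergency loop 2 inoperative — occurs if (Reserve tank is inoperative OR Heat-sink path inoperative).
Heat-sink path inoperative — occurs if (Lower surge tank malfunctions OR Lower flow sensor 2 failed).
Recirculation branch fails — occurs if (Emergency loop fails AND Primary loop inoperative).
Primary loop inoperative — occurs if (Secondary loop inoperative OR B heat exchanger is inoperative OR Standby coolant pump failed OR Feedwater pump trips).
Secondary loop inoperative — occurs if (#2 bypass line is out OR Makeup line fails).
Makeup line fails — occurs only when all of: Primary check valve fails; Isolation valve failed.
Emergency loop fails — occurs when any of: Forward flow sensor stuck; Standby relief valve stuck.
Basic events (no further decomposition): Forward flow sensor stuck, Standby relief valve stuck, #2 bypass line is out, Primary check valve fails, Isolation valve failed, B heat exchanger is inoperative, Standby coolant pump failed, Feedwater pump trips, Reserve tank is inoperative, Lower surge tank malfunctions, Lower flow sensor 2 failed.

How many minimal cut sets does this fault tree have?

Emergency loop fails [OR]: union of children's cut sets → 2 cut set(s).
Makeup line fails [AND]: one cut set from each child combined → 1 × 1 = 1 cut set(s).
Secondary loop inoperative [OR]: union of children's cut sets → 2 cut set(s).
Primary loop inoperative [OR]: union of children's cut sets → 5 cut set(s).
Recirculation branch fails [AND]: one cut set from each child combined → 2 × 5 = 10 cut set(s).
Heat-sink path inoperative [OR]: union of children's cut sets → 2 cut set(s).
Emergency loop 2 inoperative [OR]: union of children's cut sets → 3 cut set(s).
Reactor cooling lost [OR]: union of children's cut sets → 13 cut set(s).

13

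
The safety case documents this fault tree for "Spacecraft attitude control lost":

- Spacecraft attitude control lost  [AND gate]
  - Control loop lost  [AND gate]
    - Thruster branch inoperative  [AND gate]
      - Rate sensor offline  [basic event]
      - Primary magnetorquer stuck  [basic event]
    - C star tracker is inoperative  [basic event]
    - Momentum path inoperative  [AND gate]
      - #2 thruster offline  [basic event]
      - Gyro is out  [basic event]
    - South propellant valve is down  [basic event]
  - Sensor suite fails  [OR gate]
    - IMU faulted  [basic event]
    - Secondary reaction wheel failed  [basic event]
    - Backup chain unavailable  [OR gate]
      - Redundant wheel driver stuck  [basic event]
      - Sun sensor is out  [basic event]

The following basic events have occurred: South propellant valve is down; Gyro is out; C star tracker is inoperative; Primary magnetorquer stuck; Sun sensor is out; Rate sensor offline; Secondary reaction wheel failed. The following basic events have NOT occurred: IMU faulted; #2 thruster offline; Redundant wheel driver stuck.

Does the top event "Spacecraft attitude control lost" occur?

Thruster branch inoperative [AND]: Rate sensor offline=occurs, Primary magnetorquer stuck=occurs → all inputs occur → occurs.
Momentum path inoperative [AND]: #2 thruster offline=not, Gyro is out=occurs → not all inputs occur → does not occur.
Control loop lost [AND]: Thruster branch inoperative=occurs, C star tracker is inoperative=occurs, Momentum path inoperative=not, South propellant valve is down=occurs → not all inputs occur → does not occur.
Backup chain unavailable [OR]: Redundant wheel driver stuck=not, Sun sensor is out=occurs → at least one input occurs → occurs.
Sensor suite fails [OR]: IMU faulted=not, Secondary reaction wheel failed=occurs, Backup chain unavailable=occurs → at least one input occurs → occurs.
Spacecraft attitude control lost [AND]: Control loop lost=not, Sensor suite fails=occurs → not all inputs occur → does not occur.

No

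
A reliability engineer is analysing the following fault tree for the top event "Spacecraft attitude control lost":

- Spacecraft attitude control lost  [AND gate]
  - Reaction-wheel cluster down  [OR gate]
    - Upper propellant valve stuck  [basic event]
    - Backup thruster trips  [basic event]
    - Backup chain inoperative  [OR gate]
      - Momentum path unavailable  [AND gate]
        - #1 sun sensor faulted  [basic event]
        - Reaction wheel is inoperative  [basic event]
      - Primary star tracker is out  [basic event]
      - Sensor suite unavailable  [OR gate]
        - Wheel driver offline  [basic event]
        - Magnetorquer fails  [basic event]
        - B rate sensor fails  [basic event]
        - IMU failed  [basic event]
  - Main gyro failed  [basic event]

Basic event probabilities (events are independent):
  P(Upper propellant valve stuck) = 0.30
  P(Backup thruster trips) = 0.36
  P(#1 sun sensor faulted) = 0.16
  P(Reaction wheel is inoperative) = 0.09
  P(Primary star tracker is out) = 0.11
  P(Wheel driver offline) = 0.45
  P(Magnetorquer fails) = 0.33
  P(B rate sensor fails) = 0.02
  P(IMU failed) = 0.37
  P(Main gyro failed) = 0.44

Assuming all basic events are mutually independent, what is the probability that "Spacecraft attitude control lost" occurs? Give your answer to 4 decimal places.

P(Momentum path unavailable) [AND] = 0.16 × 0.09 = 0.014400
P(Sensor suite unavailable) [OR] = 1 − (1−0.45) × (1−0.33) × (1−0.02) × (1−0.37) = 0.772488
P(Backup chain inoperative) [OR] = 1 − (1−0.014400) × (1−0.11) × (1−0.772488) = 0.800430
P(Reaction-wheel cluster down) [OR] = 1 − (1−0.30) × (1−0.36) × (1−0.800430) = 0.910593
P(Spacecraft attitude control lost) [AND] = 0.910593 × 0.44 = 0.400661
Rounded to 4 decimal places: P(Spacecraft attitude control lost) ≈ 0.4007.

0.4007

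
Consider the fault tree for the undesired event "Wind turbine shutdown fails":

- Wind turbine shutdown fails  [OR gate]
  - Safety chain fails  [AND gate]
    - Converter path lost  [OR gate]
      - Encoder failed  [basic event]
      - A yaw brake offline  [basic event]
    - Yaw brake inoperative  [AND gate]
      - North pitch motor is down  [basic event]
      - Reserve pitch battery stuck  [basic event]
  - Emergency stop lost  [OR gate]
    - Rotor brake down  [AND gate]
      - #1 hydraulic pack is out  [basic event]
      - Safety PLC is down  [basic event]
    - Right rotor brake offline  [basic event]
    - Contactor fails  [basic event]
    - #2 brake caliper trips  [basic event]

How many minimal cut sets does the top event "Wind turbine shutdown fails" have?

6

Converter path lost [OR]: union of children's cut sets → 2 cut set(s).
Yaw brake inoperative [AND]: one cut set from each child combined → 1 × 1 = 1 cut set(s).
Safety chain fails [AND]: one cut set from each child combined → 2 × 1 = 2 cut set(s).
Rotor brake down [AND]: one cut set from each child combined → 1 × 1 = 1 cut set(s).
Emergency stop lost [OR]: union of children's cut sets → 4 cut set(s).
Wind turbine shutdown fails [OR]: union of children's cut sets → 6 cut set(s).
Minimal cut sets: {Encoder failed, North pitch motor is down, Reserve pitch battery stuck}; {A yaw brake offline, North pitch motor is down, Reserve pitch battery stuck}; {#1 hydraulic pack is out, Safety PLC is down}; {Right rotor brake offline}; {Contactor fails}; {#2 brake caliper trips}.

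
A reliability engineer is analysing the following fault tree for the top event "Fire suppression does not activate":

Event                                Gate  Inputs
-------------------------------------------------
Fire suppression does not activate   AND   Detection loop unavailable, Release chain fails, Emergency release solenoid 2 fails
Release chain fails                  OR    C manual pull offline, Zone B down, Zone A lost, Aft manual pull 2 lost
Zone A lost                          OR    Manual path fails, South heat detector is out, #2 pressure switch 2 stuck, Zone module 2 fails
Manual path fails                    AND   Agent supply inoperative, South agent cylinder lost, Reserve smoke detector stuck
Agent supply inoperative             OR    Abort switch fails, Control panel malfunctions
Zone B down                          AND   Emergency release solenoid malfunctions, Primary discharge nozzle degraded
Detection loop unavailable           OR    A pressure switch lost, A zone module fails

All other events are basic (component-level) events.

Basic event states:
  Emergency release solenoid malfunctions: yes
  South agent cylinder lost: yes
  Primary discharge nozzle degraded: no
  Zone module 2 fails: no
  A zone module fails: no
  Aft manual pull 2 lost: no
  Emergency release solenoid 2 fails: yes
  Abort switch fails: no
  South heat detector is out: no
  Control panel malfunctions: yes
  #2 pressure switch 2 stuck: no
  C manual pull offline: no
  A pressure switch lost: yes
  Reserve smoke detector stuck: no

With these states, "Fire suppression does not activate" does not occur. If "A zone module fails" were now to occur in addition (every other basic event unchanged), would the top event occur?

Counterfactual: set "A zone module fails" to occurred.
Detection loop unavailable [OR]: A pressure switch lost=occurs, A zone module fails=occurs → at least one input occurs → occurs.
Zone B down [AND]: Emergency release solenoid malfunctions=occurs, Primary discharge nozzle degraded=not → not all inputs occur → does not occur.
Agent supply inoperative [OR]: Abort switch fails=not, Control panel malfunctions=occurs → at least one input occurs → occurs.
Manual path fails [AND]: Agent supply inoperative=occurs, South agent cylinder lost=occurs, Reserve smoke detector stuck=not → not all inputs occur → does not occur.
Zone A lost [OR]: Manual path fails=not, South heat detector is out=not, #2 pressure switch 2 stuck=not, Zone module 2 fails=not → no input occurs → does not occur.
Release chain fails [OR]: C manual pull offline=not, Zone B down=not, Zone A lost=not, Aft manual pull 2 lost=not → no input occurs → does not occur.
Fire suppression does not activate [AND]: Detection loop unavailable=occurs, Release chain fails=not, Emergency release solenoid 2 fails=occurs → not all inputs occur → does not occur.

No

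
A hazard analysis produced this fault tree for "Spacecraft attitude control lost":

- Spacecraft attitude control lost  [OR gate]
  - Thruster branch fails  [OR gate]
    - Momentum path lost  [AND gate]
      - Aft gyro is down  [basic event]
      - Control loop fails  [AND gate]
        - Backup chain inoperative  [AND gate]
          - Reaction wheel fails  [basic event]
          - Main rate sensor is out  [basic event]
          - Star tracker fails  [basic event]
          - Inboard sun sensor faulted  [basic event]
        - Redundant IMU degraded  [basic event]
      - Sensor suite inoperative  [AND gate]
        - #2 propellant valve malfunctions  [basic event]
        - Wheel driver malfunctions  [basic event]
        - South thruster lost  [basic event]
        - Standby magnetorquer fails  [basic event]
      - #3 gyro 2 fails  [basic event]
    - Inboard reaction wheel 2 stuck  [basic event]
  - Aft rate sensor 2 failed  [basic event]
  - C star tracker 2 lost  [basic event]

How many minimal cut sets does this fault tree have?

4

Backup chain inoperative [AND]: one cut set from each child combined → 1 × 1 × 1 × 1 = 1 cut set(s).
Control loop fails [AND]: one cut set from each child combined → 1 × 1 = 1 cut set(s).
Sensor suite inoperative [AND]: one cut set from each child combined → 1 × 1 × 1 × 1 = 1 cut set(s).
Momentum path lost [AND]: one cut set from each child combined → 1 × 1 × 1 × 1 = 1 cut set(s).
Thruster branch fails [OR]: union of children's cut sets → 2 cut set(s).
Spacecraft attitude control lost [OR]: union of children's cut sets → 4 cut set(s).
Minimal cut sets: {#2 propellant valve malfunctions, #3 gyro 2 fails, Aft gyro is down, Inboard sun sensor faulted, Main rate sensor is out, Reaction wheel fails, Redundant IMU degraded, South thruster lost, Standby magnetorquer fails, Star tracker fails, Wheel driver malfunctions}; {Inboard reaction wheel 2 stuck}; {Aft rate sensor 2 failed}; {C star tracker 2 lost}.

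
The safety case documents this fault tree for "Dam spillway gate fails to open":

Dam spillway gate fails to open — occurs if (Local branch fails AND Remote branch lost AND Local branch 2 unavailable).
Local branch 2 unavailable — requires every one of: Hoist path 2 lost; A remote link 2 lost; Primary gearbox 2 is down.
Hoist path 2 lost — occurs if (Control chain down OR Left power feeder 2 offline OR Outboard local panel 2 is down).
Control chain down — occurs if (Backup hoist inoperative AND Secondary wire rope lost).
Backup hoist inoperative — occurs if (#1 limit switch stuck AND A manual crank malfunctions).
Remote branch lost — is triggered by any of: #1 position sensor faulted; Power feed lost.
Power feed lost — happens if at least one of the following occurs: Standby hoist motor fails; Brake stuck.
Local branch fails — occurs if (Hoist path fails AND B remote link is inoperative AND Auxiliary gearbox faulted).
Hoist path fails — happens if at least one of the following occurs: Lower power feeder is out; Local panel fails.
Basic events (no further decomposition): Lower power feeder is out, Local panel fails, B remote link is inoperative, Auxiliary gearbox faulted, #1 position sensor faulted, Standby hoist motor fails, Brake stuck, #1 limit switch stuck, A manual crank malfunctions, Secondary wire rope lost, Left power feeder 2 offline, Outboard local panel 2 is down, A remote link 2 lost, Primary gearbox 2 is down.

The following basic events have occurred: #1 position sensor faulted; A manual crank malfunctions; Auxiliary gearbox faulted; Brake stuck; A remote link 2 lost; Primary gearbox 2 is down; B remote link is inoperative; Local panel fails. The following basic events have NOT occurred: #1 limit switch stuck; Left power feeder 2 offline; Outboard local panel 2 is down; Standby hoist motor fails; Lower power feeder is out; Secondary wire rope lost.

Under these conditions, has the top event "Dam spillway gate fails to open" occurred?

Hoist path fails [OR]: Lower power feeder is out=not, Local panel fails=occurs → at least one input occurs → occurs.
Local branch fails [AND]: Hoist path fails=occurs, B remote link is inoperative=occurs, Auxiliary gearbox faulted=occurs → all inputs occur → occurs.
Power feed lost [OR]: Standby hoist motor fails=not, Brake stuck=occurs → at least one input occurs → occurs.
Remote branch lost [OR]: #1 position sensor faulted=occurs, Power feed lost=occurs → at least one input occurs → occurs.
Backup hoist inoperative [AND]: #1 limit switch stuck=not, A manual crank malfunctions=occurs → not all inputs occur → does not occur.
Control chain down [AND]: Backup hoist inoperative=not, Secondary wire rope lost=not → not all inputs occur → does not occur.
Hoist path 2 lost [OR]: Control chain down=not, Left power feeder 2 offline=not, Outboard local panel 2 is down=not → no input occurs → does not occur.
Local branch 2 unavailable [AND]: Hoist path 2 lost=not, A remote link 2 lost=occurs, Primary gearbox 2 is down=occurs → not all inputs occur → does not occur.
Dam spillway gate fails to open [AND]: Local branch fails=occurs, Remote branch lost=occurs, Local branch 2 unavailable=not → not all inputs occur → does not occur.

No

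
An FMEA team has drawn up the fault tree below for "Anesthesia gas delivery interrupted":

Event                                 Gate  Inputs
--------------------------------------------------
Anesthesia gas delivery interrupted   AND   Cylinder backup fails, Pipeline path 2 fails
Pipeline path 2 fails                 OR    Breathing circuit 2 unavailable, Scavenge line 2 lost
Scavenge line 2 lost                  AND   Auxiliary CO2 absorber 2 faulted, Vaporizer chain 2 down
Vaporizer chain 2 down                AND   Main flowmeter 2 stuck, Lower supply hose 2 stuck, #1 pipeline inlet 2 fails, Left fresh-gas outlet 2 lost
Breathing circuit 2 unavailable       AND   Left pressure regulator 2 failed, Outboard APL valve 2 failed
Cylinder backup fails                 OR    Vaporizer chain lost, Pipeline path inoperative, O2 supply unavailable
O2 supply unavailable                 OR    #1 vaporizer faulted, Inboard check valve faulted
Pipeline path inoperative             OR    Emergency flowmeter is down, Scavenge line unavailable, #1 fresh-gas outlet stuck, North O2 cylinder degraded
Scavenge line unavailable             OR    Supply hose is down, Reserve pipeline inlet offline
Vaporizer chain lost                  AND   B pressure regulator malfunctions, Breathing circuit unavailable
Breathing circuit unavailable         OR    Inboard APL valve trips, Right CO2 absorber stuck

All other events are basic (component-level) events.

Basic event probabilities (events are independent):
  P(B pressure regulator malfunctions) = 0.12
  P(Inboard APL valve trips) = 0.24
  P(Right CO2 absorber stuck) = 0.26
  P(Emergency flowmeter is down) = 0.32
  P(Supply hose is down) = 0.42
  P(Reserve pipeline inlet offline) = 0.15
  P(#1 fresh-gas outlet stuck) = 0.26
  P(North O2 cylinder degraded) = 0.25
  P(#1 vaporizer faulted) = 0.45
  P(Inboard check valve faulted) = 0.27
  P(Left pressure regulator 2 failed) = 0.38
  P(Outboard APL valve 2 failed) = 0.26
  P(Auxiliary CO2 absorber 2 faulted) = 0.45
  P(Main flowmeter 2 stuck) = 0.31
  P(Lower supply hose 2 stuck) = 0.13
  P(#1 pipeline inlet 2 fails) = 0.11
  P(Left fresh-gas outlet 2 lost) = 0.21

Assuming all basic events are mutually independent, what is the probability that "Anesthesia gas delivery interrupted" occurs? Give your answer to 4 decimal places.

P(Breathing circuit unavailable) [OR] = 1 − (1−0.24) × (1−0.26) = 0.437600
P(Vaporizer chain lost) [AND] = 0.12 × 0.437600 = 0.052512
P(Scavenge line unavailable) [OR] = 1 − (1−0.42) × (1−0.15) = 0.507000
P(Pipeline path inoperative) [OR] = 1 − (1−0.32) × (1−0.507000) × (1−0.26) × (1−0.25) = 0.813942
P(O2 supply unavailable) [OR] = 1 − (1−0.45) × (1−0.27) = 0.598500
P(Cylinder backup fails) [OR] = 1 − (1−0.052512) × (1−0.813942) × (1−0.598500) = 0.929220
P(Breathing circuit 2 unavailable) [AND] = 0.38 × 0.26 = 0.098800
P(Vaporizer chain 2 down) [AND] = 0.31 × 0.13 × 0.11 × 0.21 = 0.000931
P(Scavenge line 2 lost) [AND] = 0.45 × 0.000931 = 0.000419
P(Pipeline path 2 fails) [OR] = 1 − (1−0.098800) × (1−0.000419) = 0.099178
P(Anesthesia gas delivery interrupted) [AND] = 0.929220 × 0.099178 = 0.092158
Rounded to 4 decimal places: P(Anesthesia gas delivery interrupted) ≈ 0.0922.

0.0922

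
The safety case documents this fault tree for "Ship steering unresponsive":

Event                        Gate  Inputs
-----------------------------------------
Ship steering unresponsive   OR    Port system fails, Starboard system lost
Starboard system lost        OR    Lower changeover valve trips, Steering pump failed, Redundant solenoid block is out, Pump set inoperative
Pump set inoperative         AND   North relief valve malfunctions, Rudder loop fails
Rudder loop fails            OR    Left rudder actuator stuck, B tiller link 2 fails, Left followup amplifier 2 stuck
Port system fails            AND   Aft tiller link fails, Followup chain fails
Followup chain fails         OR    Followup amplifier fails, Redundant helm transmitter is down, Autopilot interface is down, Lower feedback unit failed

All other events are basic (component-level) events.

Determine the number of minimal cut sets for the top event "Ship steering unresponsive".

Followup chain fails [OR]: union of children's cut sets → 4 cut set(s).
Port system fails [AND]: one cut set from each child combined → 1 × 4 = 4 cut set(s).
Rudder loop fails [OR]: union of children's cut sets → 3 cut set(s).
Pump set inoperative [AND]: one cut set from each child combined → 1 × 3 = 3 cut set(s).
Starboard system lost [OR]: union of children's cut sets → 6 cut set(s).
Ship steering unresponsive [OR]: union of children's cut sets → 10 cut set(s).
Minimal cut sets: {Aft tiller link fails, Followup amplifier fails}; {Aft tiller link fails, Redundant helm transmitter is down}; {Aft tiller link fails, Autopilot interface is down}; {Aft tiller link fails, Lower feedback unit failed}; {Lower changeover valve trips}; {Steering pump failed}; {Redundant solenoid block is out}; {Left rudder actuator stuck, North relief valve malfunctions}; {B tiller link 2 fails, North relief valve malfunctions}; {Left followup amplifier 2 stuck, North relief valve malfunctions}.

10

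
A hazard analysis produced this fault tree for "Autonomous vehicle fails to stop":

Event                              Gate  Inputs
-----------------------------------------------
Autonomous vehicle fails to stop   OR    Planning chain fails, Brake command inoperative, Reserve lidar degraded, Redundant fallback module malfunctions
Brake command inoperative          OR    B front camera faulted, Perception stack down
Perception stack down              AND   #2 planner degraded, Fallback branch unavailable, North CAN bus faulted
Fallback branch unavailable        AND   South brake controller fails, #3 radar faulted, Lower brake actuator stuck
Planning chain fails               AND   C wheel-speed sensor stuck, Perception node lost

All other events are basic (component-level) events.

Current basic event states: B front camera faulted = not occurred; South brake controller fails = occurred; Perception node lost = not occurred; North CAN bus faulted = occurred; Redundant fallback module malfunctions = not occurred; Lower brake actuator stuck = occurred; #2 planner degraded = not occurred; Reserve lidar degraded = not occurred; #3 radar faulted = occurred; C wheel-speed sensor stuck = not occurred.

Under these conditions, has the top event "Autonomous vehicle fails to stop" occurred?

No

Planning chain fails [AND]: C wheel-speed sensor stuck=not, Perception node lost=not → not all inputs occur → does not occur.
Fallback branch unavailable [AND]: South brake controller fails=occurs, #3 radar faulted=occurs, Lower brake actuator stuck=occurs → all inputs occur → occurs.
Perception stack down [AND]: #2 planner degraded=not, Fallback branch unavailable=occurs, North CAN bus faulted=occurs → not all inputs occur → does not occur.
Brake command inoperative [OR]: B front camera faulted=not, Perception stack down=not → no input occurs → does not occur.
Autonomous vehicle fails to stop [OR]: Planning chain fails=not, Brake command inoperative=not, Reserve lidar degraded=not, Redundant fallback module malfunctions=not → no input occurs → does not occur.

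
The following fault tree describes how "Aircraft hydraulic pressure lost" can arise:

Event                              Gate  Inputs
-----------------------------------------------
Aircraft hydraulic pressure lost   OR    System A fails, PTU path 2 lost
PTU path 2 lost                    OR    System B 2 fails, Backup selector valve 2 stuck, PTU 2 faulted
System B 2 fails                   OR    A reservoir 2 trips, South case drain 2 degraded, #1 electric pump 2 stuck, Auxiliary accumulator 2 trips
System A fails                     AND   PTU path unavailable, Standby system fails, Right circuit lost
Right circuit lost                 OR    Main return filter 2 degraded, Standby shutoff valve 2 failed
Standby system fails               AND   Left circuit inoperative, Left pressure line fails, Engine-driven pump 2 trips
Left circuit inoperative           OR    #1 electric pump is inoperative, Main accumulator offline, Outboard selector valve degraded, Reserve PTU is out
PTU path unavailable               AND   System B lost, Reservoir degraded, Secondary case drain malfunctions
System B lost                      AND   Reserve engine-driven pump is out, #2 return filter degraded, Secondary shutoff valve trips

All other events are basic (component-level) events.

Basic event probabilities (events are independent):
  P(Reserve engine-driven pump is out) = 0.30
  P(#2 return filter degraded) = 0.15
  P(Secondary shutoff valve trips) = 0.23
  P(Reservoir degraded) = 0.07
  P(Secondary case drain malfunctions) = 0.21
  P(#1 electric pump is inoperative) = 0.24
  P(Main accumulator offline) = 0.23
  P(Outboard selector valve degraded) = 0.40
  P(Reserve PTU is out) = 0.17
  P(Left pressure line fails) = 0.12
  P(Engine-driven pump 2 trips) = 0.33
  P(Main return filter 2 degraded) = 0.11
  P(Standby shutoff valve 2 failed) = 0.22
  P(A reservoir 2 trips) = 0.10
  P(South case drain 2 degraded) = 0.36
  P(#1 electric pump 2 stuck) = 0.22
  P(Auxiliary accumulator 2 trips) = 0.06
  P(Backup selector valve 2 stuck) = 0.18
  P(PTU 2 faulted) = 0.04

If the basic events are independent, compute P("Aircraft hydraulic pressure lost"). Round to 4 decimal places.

P(System B lost) [AND] = 0.30 × 0.15 × 0.23 = 0.010350
P(PTU path unavailable) [AND] = 0.010350 × 0.07 × 0.21 = 0.000152
P(Left circuit inoperative) [OR] = 1 − (1−0.24) × (1−0.23) × (1−0.40) × (1−0.17) = 0.708570
P(Standby system fails) [AND] = 0.708570 × 0.12 × 0.33 = 0.028059
P(Right circuit lost) [OR] = 1 − (1−0.11) × (1−0.22) = 0.305800
P(System A fails) [AND] = 0.000152 × 0.028059 × 0.305800 = 0.000001
P(System B 2 fails) [OR] = 1 − (1−0.10) × (1−0.36) × (1−0.22) × (1−0.06) = 0.577677
P(PTU path 2 lost) [OR] = 1 − (1−0.577677) × (1−0.18) × (1−0.04) = 0.667547
P(Aircraft hydraulic pressure lost) [OR] = 1 − (1−0.000001) × (1−0.667547) = 0.667547
Rounded to 4 decimal places: P(Aircraft hydraulic pressure lost) ≈ 0.6675.

0.6675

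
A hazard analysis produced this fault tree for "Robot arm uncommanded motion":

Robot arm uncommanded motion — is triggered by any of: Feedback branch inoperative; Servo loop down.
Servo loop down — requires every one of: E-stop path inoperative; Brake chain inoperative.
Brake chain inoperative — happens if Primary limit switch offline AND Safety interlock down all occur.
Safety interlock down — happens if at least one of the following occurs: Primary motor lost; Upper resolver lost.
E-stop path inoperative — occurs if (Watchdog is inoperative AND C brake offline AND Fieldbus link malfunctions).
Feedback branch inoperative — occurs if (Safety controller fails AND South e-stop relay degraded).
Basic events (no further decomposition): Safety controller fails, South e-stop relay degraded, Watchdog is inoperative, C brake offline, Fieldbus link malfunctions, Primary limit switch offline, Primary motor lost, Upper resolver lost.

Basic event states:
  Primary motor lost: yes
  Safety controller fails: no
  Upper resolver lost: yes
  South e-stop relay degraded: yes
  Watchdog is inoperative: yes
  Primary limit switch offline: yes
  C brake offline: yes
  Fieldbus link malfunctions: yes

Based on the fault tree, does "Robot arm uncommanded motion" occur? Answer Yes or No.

Yes

Feedback branch inoperative [AND]: Safety controller fails=not, South e-stop relay degraded=occurs → not all inputs occur → does not occur.
E-stop path inoperative [AND]: Watchdog is inoperative=occurs, C brake offline=occurs, Fieldbus link malfunctions=occurs → all inputs occur → occurs.
Safety interlock down [OR]: Primary motor lost=occurs, Upper resolver lost=occurs → at least one input occurs → occurs.
Brake chain inoperative [AND]: Primary limit switch offline=occurs, Safety interlock down=occurs → all inputs occur → occurs.
Servo loop down [AND]: E-stop path inoperative=occurs, Brake chain inoperative=occurs → all inputs occur → occurs.
Robot arm uncommanded motion [OR]: Feedback branch inoperative=not, Servo loop down=occurs → at least one input occurs → occurs.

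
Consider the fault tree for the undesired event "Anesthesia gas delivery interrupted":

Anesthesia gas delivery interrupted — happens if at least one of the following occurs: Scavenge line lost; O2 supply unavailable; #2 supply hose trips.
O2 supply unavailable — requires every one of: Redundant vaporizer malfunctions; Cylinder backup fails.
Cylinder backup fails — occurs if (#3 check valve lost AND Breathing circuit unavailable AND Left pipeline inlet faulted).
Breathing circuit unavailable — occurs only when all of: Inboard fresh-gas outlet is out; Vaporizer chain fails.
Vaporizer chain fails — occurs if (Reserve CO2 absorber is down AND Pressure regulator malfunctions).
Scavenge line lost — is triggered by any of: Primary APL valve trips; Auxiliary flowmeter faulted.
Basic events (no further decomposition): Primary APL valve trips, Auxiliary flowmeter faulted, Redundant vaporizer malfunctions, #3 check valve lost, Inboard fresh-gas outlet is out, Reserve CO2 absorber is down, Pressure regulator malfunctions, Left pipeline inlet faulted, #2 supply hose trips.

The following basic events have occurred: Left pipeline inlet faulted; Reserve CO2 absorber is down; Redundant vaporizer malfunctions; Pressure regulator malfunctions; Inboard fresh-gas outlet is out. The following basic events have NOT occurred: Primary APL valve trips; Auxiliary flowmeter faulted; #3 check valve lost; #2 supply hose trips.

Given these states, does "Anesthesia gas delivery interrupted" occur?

Scavenge line lost [OR]: Primary APL valve trips=not, Auxiliary flowmeter faulted=not → no input occurs → does not occur.
Vaporizer chain fails [AND]: Reserve CO2 absorber is down=occurs, Pressure regulator malfunctions=occurs → all inputs occur → occurs.
Breathing circuit unavailable [AND]: Inboard fresh-gas outlet is out=occurs, Vaporizer chain fails=occurs → all inputs occur → occurs.
Cylinder backup fails [AND]: #3 check valve lost=not, Breathing circuit unavailable=occurs, Left pipeline inlet faulted=occurs → not all inputs occur → does not occur.
O2 supply unavailable [AND]: Redundant vaporizer malfunctions=occurs, Cylinder backup fails=not → not all inputs occur → does not occur.
Anesthesia gas delivery interrupted [OR]: Scavenge line lost=not, O2 supply unavailable=not, #2 supply hose trips=not → no input occurs → does not occur.

No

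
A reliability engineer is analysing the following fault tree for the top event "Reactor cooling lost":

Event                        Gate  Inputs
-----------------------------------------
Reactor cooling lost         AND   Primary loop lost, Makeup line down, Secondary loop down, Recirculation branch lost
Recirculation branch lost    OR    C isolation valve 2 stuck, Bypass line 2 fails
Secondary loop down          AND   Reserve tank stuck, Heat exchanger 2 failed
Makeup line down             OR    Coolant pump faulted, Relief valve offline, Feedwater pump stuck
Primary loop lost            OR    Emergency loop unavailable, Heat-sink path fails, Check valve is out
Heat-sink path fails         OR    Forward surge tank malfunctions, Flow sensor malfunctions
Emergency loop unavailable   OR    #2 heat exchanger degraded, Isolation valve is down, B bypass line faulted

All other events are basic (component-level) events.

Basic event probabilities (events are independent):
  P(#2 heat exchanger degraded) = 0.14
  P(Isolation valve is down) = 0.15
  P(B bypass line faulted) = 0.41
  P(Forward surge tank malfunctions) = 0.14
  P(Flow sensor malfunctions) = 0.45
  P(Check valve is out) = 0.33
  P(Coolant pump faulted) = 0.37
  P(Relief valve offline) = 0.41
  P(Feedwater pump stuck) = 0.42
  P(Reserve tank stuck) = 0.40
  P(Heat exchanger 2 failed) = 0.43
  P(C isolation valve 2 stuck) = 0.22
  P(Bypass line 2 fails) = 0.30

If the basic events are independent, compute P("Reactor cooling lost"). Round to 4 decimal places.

P(Emergency loop unavailable) [OR] = 1 − (1−0.14) × (1−0.15) × (1−0.41) = 0.568710
P(Heat-sink path fails) [OR] = 1 − (1−0.14) × (1−0.45) = 0.527000
P(Primary loop lost) [OR] = 1 − (1−0.568710) × (1−0.527000) × (1−0.33) = 0.863320
P(Makeup line down) [OR] = 1 − (1−0.37) × (1−0.41) × (1−0.42) = 0.784414
P(Secondary loop down) [AND] = 0.40 × 0.43 = 0.172000
P(Recirculation branch lost) [OR] = 1 − (1−0.22) × (1−0.30) = 0.454000
P(Reactor cooling lost) [AND] = 0.863320 × 0.784414 × 0.172000 × 0.454000 = 0.052881
Rounded to 4 decimal places: P(Reactor cooling lost) ≈ 0.0529.

0.0529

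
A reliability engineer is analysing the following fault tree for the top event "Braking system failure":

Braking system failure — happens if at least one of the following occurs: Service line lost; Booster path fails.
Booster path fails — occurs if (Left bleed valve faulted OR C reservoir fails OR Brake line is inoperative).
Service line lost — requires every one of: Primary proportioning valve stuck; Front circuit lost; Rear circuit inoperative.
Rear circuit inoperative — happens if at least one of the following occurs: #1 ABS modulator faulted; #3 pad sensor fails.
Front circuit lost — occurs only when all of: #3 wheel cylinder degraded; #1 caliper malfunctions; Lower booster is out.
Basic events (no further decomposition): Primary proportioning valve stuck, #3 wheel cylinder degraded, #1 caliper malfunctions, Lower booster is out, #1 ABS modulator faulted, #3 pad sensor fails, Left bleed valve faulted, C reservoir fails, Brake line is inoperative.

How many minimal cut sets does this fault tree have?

Front circuit lost [AND]: one cut set from each child combined → 1 × 1 × 1 = 1 cut set(s).
Rear circuit inoperative [OR]: union of children's cut sets → 2 cut set(s).
Service line lost [AND]: one cut set from each child combined → 1 × 1 × 2 = 2 cut set(s).
Booster path fails [OR]: union of children's cut sets → 3 cut set(s).
Braking system failure [OR]: union of children's cut sets → 5 cut set(s).
Minimal cut sets: {#1 ABS modulator faulted, #1 caliper malfunctions, #3 wheel cylinder degraded, Lower booster is out, Primary proportioning valve stuck}; {#1 caliper malfunctions, #3 pad sensor fails, #3 wheel cylinder degraded, Lower booster is out, Primary proportioning valve stuck}; {Left bleed valve faulted}; {C reservoir fails}; {Brake line is inoperative}.

5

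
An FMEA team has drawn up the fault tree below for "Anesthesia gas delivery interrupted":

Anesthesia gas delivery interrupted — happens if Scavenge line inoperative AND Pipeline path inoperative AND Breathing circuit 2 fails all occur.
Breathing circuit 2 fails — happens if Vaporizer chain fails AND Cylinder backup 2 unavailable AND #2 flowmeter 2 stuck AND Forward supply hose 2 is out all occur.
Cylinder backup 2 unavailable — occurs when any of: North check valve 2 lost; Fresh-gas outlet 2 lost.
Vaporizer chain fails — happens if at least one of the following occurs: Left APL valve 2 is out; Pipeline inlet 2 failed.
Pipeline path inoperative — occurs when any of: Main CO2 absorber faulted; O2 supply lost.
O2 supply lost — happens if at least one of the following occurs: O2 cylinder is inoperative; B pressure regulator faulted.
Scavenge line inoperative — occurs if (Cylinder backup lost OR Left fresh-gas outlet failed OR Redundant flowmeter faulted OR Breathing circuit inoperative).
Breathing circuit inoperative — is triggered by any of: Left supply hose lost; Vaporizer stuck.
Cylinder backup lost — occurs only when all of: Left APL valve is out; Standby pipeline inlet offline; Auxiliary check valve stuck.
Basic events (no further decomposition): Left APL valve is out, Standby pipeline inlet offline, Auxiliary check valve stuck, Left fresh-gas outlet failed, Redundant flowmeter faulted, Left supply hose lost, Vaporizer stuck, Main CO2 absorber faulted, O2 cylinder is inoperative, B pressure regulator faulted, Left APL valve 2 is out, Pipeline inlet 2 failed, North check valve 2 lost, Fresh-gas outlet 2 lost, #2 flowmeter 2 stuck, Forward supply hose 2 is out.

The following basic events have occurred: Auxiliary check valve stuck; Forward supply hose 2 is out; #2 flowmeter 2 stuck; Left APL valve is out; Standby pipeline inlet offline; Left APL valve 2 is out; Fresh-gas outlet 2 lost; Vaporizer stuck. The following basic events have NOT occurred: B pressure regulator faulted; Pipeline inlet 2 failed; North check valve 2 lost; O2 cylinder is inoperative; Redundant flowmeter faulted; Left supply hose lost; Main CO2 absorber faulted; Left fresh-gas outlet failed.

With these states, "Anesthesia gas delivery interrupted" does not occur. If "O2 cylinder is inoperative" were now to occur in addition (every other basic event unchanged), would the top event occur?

Counterfactual: set "O2 cylinder is inoperative" to occurred.
Cylinder backup lost [AND]: Left APL valve is out=occurs, Standby pipeline inlet offline=occurs, Auxiliary check valve stuck=occurs → all inputs occur → occurs.
Breathing circuit inoperative [OR]: Left supply hose lost=not, Vaporizer stuck=occurs → at least one input occurs → occurs.
Scavenge line inoperative [OR]: Cylinder backup lost=occurs, Left fresh-gas outlet failed=not, Redundant flowmeter faulted=not, Breathing circuit inoperative=occurs → at least one input occurs → occurs.
O2 supply lost [OR]: O2 cylinder is inoperative=occurs, B pressure regulator faulted=not → at least one input occurs → occurs.
Pipeline path inoperative [OR]: Main CO2 absorber faulted=not, O2 supply lost=occurs → at least one input occurs → occurs.
Vaporizer chain fails [OR]: Left APL valve 2 is out=occurs, Pipeline inlet 2 failed=not → at least one input occurs → occurs.
Cylinder backup 2 unavailable [OR]: North check valve 2 lost=not, Fresh-gas outlet 2 lost=occurs → at least one input occurs → occurs.
Breathing circuit 2 fails [AND]: Vaporizer chain fails=occurs, Cylinder backup 2 unavailable=occurs, #2 flowmeter 2 stuck=occurs, Forward supply hose 2 is out=occurs → all inputs occur → occurs.
Anesthesia gas delivery interrupted [AND]: Scavenge line inoperative=occurs, Pipeline path inoperative=occurs, Breathing circuit 2 fails=occurs → all inputs occur → occurs.

Yes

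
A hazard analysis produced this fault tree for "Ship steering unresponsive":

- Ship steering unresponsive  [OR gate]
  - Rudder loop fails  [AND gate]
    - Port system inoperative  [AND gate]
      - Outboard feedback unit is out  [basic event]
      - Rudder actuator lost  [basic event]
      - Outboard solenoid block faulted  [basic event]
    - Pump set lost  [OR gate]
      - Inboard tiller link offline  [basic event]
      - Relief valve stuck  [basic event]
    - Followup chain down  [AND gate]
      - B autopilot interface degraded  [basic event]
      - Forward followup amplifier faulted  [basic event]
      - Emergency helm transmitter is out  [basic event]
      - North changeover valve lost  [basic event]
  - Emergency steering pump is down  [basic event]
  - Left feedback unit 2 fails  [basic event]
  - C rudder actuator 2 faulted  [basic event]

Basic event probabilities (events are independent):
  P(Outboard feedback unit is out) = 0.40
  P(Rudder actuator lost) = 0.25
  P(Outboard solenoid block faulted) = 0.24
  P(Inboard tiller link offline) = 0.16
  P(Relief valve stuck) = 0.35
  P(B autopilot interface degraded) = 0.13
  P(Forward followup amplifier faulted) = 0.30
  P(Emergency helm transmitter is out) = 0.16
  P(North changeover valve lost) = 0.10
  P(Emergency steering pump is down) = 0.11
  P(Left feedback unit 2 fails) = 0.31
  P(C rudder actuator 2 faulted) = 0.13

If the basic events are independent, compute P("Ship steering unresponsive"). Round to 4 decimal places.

P(Port system inoperative) [AND] = 0.40 × 0.25 × 0.24 = 0.024000
P(Pump set lost) [OR] = 1 − (1−0.16) × (1−0.35) = 0.454000
P(Followup chain down) [AND] = 0.13 × 0.30 × 0.16 × 0.10 = 0.000624
P(Rudder loop fails) [AND] = 0.024000 × 0.454000 × 0.000624 = 0.000007
P(Ship steering unresponsive) [OR] = 1 − (1−0.000007) × (1−0.11) × (1−0.31) × (1−0.13) = 0.465737
Rounded to 4 decimal places: P(Ship steering unresponsive) ≈ 0.4657.

0.4657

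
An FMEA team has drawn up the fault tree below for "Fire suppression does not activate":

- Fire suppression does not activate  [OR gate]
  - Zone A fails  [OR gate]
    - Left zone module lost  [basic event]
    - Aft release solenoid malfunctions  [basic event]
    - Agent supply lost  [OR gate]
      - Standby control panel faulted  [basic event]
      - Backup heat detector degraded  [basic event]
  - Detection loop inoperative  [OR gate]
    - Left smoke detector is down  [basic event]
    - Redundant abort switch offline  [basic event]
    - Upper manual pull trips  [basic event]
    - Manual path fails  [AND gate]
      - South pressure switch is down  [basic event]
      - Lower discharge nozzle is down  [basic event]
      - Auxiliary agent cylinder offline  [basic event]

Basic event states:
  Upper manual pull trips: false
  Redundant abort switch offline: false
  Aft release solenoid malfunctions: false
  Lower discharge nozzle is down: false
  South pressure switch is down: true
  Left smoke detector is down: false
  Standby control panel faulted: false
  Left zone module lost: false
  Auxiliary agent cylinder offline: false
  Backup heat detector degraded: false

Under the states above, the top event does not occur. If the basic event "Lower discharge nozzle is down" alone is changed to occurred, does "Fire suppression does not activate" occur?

No

Counterfactual: set "Lower discharge nozzle is down" to occurred.
Agent supply lost [OR]: Standby control panel faulted=not, Backup heat detector degraded=not → no input occurs → does not occur.
Zone A fails [OR]: Left zone module lost=not, Aft release solenoid malfunctions=not, Agent supply lost=not → no input occurs → does not occur.
Manual path fails [AND]: South pressure switch is down=occurs, Lower discharge nozzle is down=occurs, Auxiliary agent cylinder offline=not → not all inputs occur → does not occur.
Detection loop inoperative [OR]: Left smoke detector is down=not, Redundant abort switch offline=not, Upper manual pull trips=not, Manual path fails=not → no input occurs → does not occur.
Fire suppression does not activate [OR]: Zone A fails=not, Detection loop inoperative=not → no input occurs → does not occur.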